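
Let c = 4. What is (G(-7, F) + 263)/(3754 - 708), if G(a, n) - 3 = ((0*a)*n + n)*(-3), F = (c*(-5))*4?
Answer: 253/1523 ≈ 0.16612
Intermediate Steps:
F = -80 (F = (4*(-5))*4 = -20*4 = -80)
G(a, n) = 3 - 3*n (G(a, n) = 3 + ((0*a)*n + n)*(-3) = 3 + (0*n + n)*(-3) = 3 + (0 + n)*(-3) = 3 + n*(-3) = 3 - 3*n)
(G(-7, F) + 263)/(3754 - 708) = ((3 - 3*(-80)) + 263)/(3754 - 708) = ((3 + 240) + 263)/3046 = (243 + 263)*(1/3046) = 506*(1/3046) = 253/1523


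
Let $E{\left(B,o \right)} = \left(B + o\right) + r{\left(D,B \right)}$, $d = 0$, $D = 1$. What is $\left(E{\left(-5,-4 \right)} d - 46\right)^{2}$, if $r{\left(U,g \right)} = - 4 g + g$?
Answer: $2116$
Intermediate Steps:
$r{\left(U,g \right)} = - 3 g$
$E{\left(B,o \right)} = o - 2 B$ ($E{\left(B,o \right)} = \left(B + o\right) - 3 B = o - 2 B$)
$\left(E{\left(-5,-4 \right)} d - 46\right)^{2} = \left(\left(-4 - -10\right) 0 - 46\right)^{2} = \left(\left(-4 + 10\right) 0 - 46\right)^{2} = \left(6 \cdot 0 - 46\right)^{2} = \left(0 - 46\right)^{2} = \left(-46\right)^{2} = 2116$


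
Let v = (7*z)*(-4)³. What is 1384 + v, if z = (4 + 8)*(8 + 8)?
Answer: -84632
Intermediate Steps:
z = 192 (z = 12*16 = 192)
v = -86016 (v = (7*192)*(-4)³ = 1344*(-64) = -86016)
1384 + v = 1384 - 86016 = -84632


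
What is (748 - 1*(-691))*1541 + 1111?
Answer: 2218610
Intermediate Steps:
(748 - 1*(-691))*1541 + 1111 = (748 + 691)*1541 + 1111 = 1439*1541 + 1111 = 2217499 + 1111 = 2218610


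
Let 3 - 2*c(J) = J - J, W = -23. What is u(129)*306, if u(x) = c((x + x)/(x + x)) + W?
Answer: -6579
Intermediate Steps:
c(J) = 3/2 (c(J) = 3/2 - (J - J)/2 = 3/2 - ½*0 = 3/2 + 0 = 3/2)
u(x) = -43/2 (u(x) = 3/2 - 23 = -43/2)
u(129)*306 = -43/2*306 = -6579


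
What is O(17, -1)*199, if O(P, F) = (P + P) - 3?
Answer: 6169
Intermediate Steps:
O(P, F) = -3 + 2*P (O(P, F) = 2*P - 3 = -3 + 2*P)
O(17, -1)*199 = (-3 + 2*17)*199 = (-3 + 34)*199 = 31*199 = 6169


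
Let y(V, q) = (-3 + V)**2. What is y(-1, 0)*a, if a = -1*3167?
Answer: -50672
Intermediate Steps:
a = -3167
y(-1, 0)*a = (-3 - 1)**2*(-3167) = (-4)**2*(-3167) = 16*(-3167) = -50672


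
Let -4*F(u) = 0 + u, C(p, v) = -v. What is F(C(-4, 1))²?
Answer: 1/16 ≈ 0.062500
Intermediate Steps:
F(u) = -u/4 (F(u) = -(0 + u)/4 = -u/4)
F(C(-4, 1))² = (-(-1)/4)² = (-¼*(-1))² = (¼)² = 1/16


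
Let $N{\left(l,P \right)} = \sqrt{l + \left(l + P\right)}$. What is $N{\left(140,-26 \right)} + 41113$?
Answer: $41113 + \sqrt{254} \approx 41129.0$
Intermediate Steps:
$N{\left(l,P \right)} = \sqrt{P + 2 l}$ ($N{\left(l,P \right)} = \sqrt{l + \left(P + l\right)} = \sqrt{P + 2 l}$)
$N{\left(140,-26 \right)} + 41113 = \sqrt{-26 + 2 \cdot 140} + 41113 = \sqrt{-26 + 280} + 41113 = \sqrt{254} + 41113 = 41113 + \sqrt{254}$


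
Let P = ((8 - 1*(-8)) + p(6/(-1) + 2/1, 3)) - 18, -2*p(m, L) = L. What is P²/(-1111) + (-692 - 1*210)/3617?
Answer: -4185721/16073948 ≈ -0.26040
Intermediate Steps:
p(m, L) = -L/2
P = -7/2 (P = ((8 - 1*(-8)) - ½*3) - 18 = ((8 + 8) - 3/2) - 18 = (16 - 3/2) - 18 = 29/2 - 18 = -7/2 ≈ -3.5000)
P²/(-1111) + (-692 - 1*210)/3617 = (-7/2)²/(-1111) + (-692 - 1*210)/3617 = (49/4)*(-1/1111) + (-692 - 210)*(1/3617) = -49/4444 - 902*1/3617 = -49/4444 - 902/3617 = -4185721/16073948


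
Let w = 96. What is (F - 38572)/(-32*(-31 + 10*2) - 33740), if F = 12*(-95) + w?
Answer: 9904/8347 ≈ 1.1865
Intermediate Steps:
F = -1044 (F = 12*(-95) + 96 = -1140 + 96 = -1044)
(F - 38572)/(-32*(-31 + 10*2) - 33740) = (-1044 - 38572)/(-32*(-31 + 10*2) - 33740) = -39616/(-32*(-31 + 20) - 33740) = -39616/(-32*(-11) - 33740) = -39616/(352 - 33740) = -39616/(-33388) = -39616*(-1/33388) = 9904/8347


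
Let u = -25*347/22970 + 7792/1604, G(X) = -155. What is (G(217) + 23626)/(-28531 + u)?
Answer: -43238135374/52551383637 ≈ -0.82278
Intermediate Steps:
u = 8253377/1842194 (u = -8675*1/22970 + 7792*(1/1604) = -1735/4594 + 1948/401 = 8253377/1842194 ≈ 4.4802)
(G(217) + 23626)/(-28531 + u) = (-155 + 23626)/(-28531 + 8253377/1842194) = 23471/(-52551383637/1842194) = 23471*(-1842194/52551383637) = -43238135374/52551383637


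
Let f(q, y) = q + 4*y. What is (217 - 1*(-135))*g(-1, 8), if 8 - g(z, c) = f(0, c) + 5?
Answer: -10208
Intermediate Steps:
g(z, c) = 3 - 4*c (g(z, c) = 8 - ((0 + 4*c) + 5) = 8 - (4*c + 5) = 8 - (5 + 4*c) = 8 + (-5 - 4*c) = 3 - 4*c)
(217 - 1*(-135))*g(-1, 8) = (217 - 1*(-135))*(3 - 4*8) = (217 + 135)*(3 - 32) = 352*(-29) = -10208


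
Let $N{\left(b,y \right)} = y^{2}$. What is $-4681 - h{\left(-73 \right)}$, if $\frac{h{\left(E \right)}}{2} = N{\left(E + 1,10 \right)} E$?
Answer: $9919$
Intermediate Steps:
$h{\left(E \right)} = 200 E$ ($h{\left(E \right)} = 2 \cdot 10^{2} E = 2 \cdot 100 E = 200 E$)
$-4681 - h{\left(-73 \right)} = -4681 - 200 \left(-73\right) = -4681 - -14600 = -4681 + 14600 = 9919$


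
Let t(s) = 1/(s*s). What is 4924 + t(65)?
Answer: 20803901/4225 ≈ 4924.0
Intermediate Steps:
t(s) = s**(-2)
4924 + t(65) = 4924 + 65**(-2) = 4924 + 1/4225 = 20803901/4225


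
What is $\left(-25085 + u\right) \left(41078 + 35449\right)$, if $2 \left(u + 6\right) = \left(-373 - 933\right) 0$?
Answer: $-1920138957$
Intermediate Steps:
$u = -6$ ($u = -6 + \frac{\left(-373 - 933\right) 0}{2} = -6 + \frac{\left(-1306\right) 0}{2} = -6 + \frac{1}{2} \cdot 0 = -6 + 0 = -6$)
$\left(-25085 + u\right) \left(41078 + 35449\right) = \left(-25085 - 6\right) \left(41078 + 35449\right) = \left(-25091\right) 76527 = -1920138957$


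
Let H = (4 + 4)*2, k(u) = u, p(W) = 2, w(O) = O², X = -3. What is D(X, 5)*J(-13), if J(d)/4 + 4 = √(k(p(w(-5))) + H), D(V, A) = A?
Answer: -80 + 60*√2 ≈ 4.8528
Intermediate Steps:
H = 16 (H = 8*2 = 16)
J(d) = -16 + 12*√2 (J(d) = -16 + 4*√(2 + 16) = -16 + 4*√18 = -16 + 4*(3*√2) = -16 + 12*√2)
D(X, 5)*J(-13) = 5*(-16 + 12*√2) = -80 + 60*√2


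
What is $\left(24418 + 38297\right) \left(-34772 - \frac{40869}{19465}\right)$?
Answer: $- \frac{8490078860007}{3893} \approx -2.1809 \cdot 10^{9}$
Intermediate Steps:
$\left(24418 + 38297\right) \left(-34772 - \frac{40869}{19465}\right) = 62715 \left(-34772 - \frac{40869}{19465}\right) = 62715 \left(- \frac{676877849}{19465}\right) = - \frac{8490078860007}{3893}$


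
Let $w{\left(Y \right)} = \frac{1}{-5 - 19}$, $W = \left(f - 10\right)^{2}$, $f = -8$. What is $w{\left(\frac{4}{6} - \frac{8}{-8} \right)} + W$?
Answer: $\frac{7775}{24} \approx 323.96$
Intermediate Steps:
$W = 324$ ($W = \left(-8 - 10\right)^{2} = \left(-18\right)^{2} = 324$)
$w{\left(Y \right)} = - \frac{1}{24}$ ($w{\left(Y \right)} = \frac{1}{-24} = - \frac{1}{24}$)
$w{\left(\frac{4}{6} - \frac{8}{-8} \right)} + W = - \frac{1}{24} + 324 = \frac{7775}{24}$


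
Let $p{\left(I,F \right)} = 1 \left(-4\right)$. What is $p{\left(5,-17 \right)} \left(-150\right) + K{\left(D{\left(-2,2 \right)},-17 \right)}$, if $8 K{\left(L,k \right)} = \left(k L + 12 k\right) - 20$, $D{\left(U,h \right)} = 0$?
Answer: $572$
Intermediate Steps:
$K{\left(L,k \right)} = - \frac{5}{2} + \frac{3 k}{2} + \frac{L k}{8}$ ($K{\left(L,k \right)} = \frac{\left(k L + 12 k\right) - 20}{8} = \frac{\left(L k + 12 k\right) - 20}{8} = \frac{\left(12 k + L k\right) - 20}{8} = \frac{-20 + 12 k + L k}{8} = - \frac{5}{2} + \frac{3 k}{2} + \frac{L k}{8}$)
$p{\left(I,F \right)} = -4$
$p{\left(5,-17 \right)} \left(-150\right) + K{\left(D{\left(-2,2 \right)},-17 \right)} = \left(-4\right) \left(-150\right) + \left(- \frac{5}{2} + \frac{3}{2} \left(-17\right) + \frac{1}{8} \cdot 0 \left(-17\right)\right) = 600 - 28 = 572$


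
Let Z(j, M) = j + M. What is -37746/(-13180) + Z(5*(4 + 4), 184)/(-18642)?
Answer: 175177153/61425390 ≈ 2.8519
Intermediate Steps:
Z(j, M) = M + j
-37746/(-13180) + Z(5*(4 + 4), 184)/(-18642) = -37746/(-13180) + (184 + 5*(4 + 4))/(-18642) = -37746*(-1/13180) + (184 + 5*8)*(-1/18642) = 18873/6590 + (184 + 40)*(-1/18642) = 18873/6590 + 224*(-1/18642) = 18873/6590 - 112/9321 = 175177153/61425390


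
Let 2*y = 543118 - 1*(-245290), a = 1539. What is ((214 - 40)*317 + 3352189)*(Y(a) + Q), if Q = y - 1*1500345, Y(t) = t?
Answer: -3763762310894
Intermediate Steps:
y = 394204 (y = (543118 - 1*(-245290))/2 = (543118 + 245290)/2 = (½)*788408 = 394204)
Q = -1106141 (Q = 394204 - 1*1500345 = 394204 - 1500345 = -1106141)
((214 - 40)*317 + 3352189)*(Y(a) + Q) = ((214 - 40)*317 + 3352189)*(1539 - 1106141) = (174*317 + 3352189)*(-1104602) = (55158 + 3352189)*(-1104602) = 3407347*(-1104602) = -3763762310894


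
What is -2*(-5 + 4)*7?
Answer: 14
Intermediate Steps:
-2*(-5 + 4)*7 = -2*(-1)*7 = 2*7 = 14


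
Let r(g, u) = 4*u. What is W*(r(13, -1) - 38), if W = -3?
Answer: 126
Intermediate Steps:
W*(r(13, -1) - 38) = -3*(4*(-1) - 38) = -3*(-4 - 38) = -3*(-42) = 126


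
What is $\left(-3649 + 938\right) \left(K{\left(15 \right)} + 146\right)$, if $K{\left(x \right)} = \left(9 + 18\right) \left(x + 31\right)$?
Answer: $-3762868$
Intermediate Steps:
$K{\left(x \right)} = 837 + 27 x$ ($K{\left(x \right)} = 27 \left(31 + x\right) = 837 + 27 x$)
$\left(-3649 + 938\right) \left(K{\left(15 \right)} + 146\right) = \left(-3649 + 938\right) \left(\left(837 + 27 \cdot 15\right) + 146\right) = - 2711 \left(\left(837 + 405\right) + 146\right) = - 2711 \left(1242 + 146\right) = \left(-2711\right) 1388 = -3762868$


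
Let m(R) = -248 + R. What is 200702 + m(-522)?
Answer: 199932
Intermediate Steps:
200702 + m(-522) = 200702 + (-248 - 522) = 200702 - 770 = 199932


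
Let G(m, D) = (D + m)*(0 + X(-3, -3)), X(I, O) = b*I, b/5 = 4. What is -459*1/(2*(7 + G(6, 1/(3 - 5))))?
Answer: 27/38 ≈ 0.71053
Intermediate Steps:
b = 20 (b = 5*4 = 20)
X(I, O) = 20*I
G(m, D) = -60*D - 60*m (G(m, D) = (D + m)*(0 + 20*(-3)) = (D + m)*(0 - 60) = (D + m)*(-60) = -60*D - 60*m)
-459*1/(2*(7 + G(6, 1/(3 - 5)))) = -459*1/(2*(7 + (-60/(3 - 5) - 60*6))) = -459*1/(2*(7 + (-60/(-2) - 360))) = -459*1/(2*(7 + (-60*(-½) - 360))) = -459*1/(2*(7 + (30 - 360))) = -459*1/(2*(7 - 330)) = -459/(2*(-323)) = -459/(-646) = -459*(-1/646) = 27/38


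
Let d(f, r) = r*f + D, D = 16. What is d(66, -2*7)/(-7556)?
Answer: 227/1889 ≈ 0.12017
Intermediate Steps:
d(f, r) = 16 + f*r (d(f, r) = r*f + 16 = f*r + 16 = 16 + f*r)
d(66, -2*7)/(-7556) = (16 + 66*(-2*7))/(-7556) = (16 + 66*(-14))*(-1/7556) = (16 - 924)*(-1/7556) = -908*(-1/7556) = 227/1889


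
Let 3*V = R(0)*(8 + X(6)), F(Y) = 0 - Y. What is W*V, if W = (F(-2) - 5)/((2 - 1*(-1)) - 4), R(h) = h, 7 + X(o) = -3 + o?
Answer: 0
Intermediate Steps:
X(o) = -10 + o (X(o) = -7 + (-3 + o) = -10 + o)
F(Y) = -Y
W = 3 (W = (-1*(-2) - 5)/((2 - 1*(-1)) - 4) = (2 - 5)/((2 + 1) - 4) = -3/(3 - 4) = -3/(-1) = -3*(-1) = 3)
V = 0 (V = (0*(8 + (-10 + 6)))/3 = (0*(8 - 4))/3 = (0*4)/3 = (1/3)*0 = 0)
W*V = 3*0 = 0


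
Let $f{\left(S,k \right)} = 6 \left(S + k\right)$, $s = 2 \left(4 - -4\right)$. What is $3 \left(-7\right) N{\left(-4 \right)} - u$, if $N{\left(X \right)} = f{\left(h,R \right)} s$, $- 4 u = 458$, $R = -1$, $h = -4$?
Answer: $\frac{20389}{2} \approx 10195.0$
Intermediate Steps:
$s = 16$ ($s = 2 \left(4 + 4\right) = 2 \cdot 8 = 16$)
$f{\left(S,k \right)} = 6 S + 6 k$
$u = - \frac{229}{2}$ ($u = \left(- \frac{1}{4}\right) 458 = - \frac{229}{2} \approx -114.5$)
$N{\left(X \right)} = -480$ ($N{\left(X \right)} = \left(6 \left(-4\right) + 6 \left(-1\right)\right) 16 = \left(-24 - 6\right) 16 = \left(-30\right) 16 = -480$)
$3 \left(-7\right) N{\left(-4 \right)} - u = 3 \left(-7\right) \left(-480\right) - - \frac{229}{2} = \left(-21\right) \left(-480\right) + \frac{229}{2} = 10080 + \frac{229}{2} = \frac{20389}{2}$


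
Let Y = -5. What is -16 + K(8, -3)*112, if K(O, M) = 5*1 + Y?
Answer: -16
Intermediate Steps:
K(O, M) = 0 (K(O, M) = 5*1 - 5 = 5 - 5 = 0)
-16 + K(8, -3)*112 = -16 + 0*112 = -16 + 0 = -16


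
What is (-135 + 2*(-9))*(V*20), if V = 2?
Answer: -6120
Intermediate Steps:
(-135 + 2*(-9))*(V*20) = (-135 + 2*(-9))*(2*20) = (-135 - 18)*40 = -153*40 = -6120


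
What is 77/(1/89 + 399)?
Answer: 6853/35512 ≈ 0.19298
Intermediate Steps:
77/(1/89 + 399) = 77/(35512/89) = (89/35512)*77 = 6853/35512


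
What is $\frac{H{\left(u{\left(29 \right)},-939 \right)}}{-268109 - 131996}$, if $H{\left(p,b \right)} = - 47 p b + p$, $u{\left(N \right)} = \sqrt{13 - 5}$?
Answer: $- \frac{88268 \sqrt{2}}{400105} \approx -0.31199$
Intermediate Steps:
$u{\left(N \right)} = 2 \sqrt{2}$ ($u{\left(N \right)} = \sqrt{8} = 2 \sqrt{2}$)
$H{\left(p,b \right)} = p - 47 b p$ ($H{\left(p,b \right)} = - 47 b p + p = p - 47 b p$)
$\frac{H{\left(u{\left(29 \right)},-939 \right)}}{-268109 - 131996} = \frac{2 \sqrt{2} \left(1 - -44133\right)}{-268109 - 131996} = \frac{2 \sqrt{2} \left(1 + 44133\right)}{-268109 - 131996} = \frac{2 \sqrt{2} \cdot 44134}{-400105} = 88268 \sqrt{2} \left(- \frac{1}{400105}\right) = - \frac{88268 \sqrt{2}}{400105}$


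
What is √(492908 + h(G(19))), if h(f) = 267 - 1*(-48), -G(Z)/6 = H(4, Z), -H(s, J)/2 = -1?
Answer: √493223 ≈ 702.30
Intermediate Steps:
H(s, J) = 2 (H(s, J) = -2*(-1) = 2)
G(Z) = -12 (G(Z) = -6*2 = -12)
h(f) = 315 (h(f) = 267 + 48 = 315)
√(492908 + h(G(19))) = √(492908 + 315) = √493223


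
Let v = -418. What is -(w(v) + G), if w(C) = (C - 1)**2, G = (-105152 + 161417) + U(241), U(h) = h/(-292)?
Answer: -67692951/292 ≈ -2.3183e+5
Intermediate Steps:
U(h) = -h/292 (U(h) = h*(-1/292) = -h/292)
G = 16429139/292 (G = (-105152 + 161417) - 1/292*241 = 56265 - 241/292 = 16429139/292 ≈ 56264.)
w(C) = (-1 + C)**2
-(w(v) + G) = -((-1 - 418)**2 + 16429139/292) = -((-419)**2 + 16429139/292) = -(175561 + 16429139/292) = -1*67692951/292 = -67692951/292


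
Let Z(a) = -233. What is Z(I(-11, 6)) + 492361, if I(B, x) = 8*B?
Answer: 492128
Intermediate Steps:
Z(I(-11, 6)) + 492361 = -233 + 492361 = 492128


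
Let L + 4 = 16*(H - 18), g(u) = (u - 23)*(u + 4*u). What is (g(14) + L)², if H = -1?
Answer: 879844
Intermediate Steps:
g(u) = 5*u*(-23 + u) (g(u) = (-23 + u)*(5*u) = 5*u*(-23 + u))
L = -308 (L = -4 + 16*(-1 - 18) = -4 + 16*(-19) = -4 - 304 = -308)
(g(14) + L)² = (5*14*(-23 + 14) - 308)² = (5*14*(-9) - 308)² = (-630 - 308)² = (-938)² = 879844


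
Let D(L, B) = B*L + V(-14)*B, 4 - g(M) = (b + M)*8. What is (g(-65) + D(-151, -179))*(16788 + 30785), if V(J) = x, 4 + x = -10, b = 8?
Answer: 1426952135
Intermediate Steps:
x = -14 (x = -4 - 10 = -14)
V(J) = -14
g(M) = -60 - 8*M (g(M) = 4 - (8 + M)*8 = 4 - (64 + 8*M) = 4 + (-64 - 8*M) = -60 - 8*M)
D(L, B) = -14*B + B*L (D(L, B) = B*L - 14*B = -14*B + B*L)
(g(-65) + D(-151, -179))*(16788 + 30785) = ((-60 - 8*(-65)) - 179*(-14 - 151))*(16788 + 30785) = ((-60 + 520) - 179*(-165))*47573 = (460 + 29535)*47573 = 29995*47573 = 1426952135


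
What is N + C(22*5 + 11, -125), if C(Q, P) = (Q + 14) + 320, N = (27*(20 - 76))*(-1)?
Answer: 1967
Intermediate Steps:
N = 1512 (N = (27*(-56))*(-1) = -1512*(-1) = 1512)
C(Q, P) = 334 + Q (C(Q, P) = (14 + Q) + 320 = 334 + Q)
N + C(22*5 + 11, -125) = 1512 + (334 + (22*5 + 11)) = 1512 + (334 + (110 + 11)) = 1512 + (334 + 121) = 1512 + 455 = 1967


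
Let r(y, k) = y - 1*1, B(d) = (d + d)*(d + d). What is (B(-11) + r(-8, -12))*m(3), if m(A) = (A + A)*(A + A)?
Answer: 17100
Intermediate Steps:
m(A) = 4*A**2 (m(A) = (2*A)*(2*A) = 4*A**2)
B(d) = 4*d**2 (B(d) = (2*d)*(2*d) = 4*d**2)
r(y, k) = -1 + y (r(y, k) = y - 1 = -1 + y)
(B(-11) + r(-8, -12))*m(3) = (4*(-11)**2 + (-1 - 8))*(4*3**2) = (4*121 - 9)*(4*9) = (484 - 9)*36 = 475*36 = 17100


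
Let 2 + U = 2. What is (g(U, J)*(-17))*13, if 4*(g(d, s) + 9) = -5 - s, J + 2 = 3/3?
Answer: 2210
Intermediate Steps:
U = 0 (U = -2 + 2 = 0)
J = -1 (J = -2 + 3/3 = -2 + 3*(⅓) = -2 + 1 = -1)
g(d, s) = -41/4 - s/4 (g(d, s) = -9 + (-5 - s)/4 = -9 + (-5/4 - s/4) = -41/4 - s/4)
(g(U, J)*(-17))*13 = ((-41/4 - ¼*(-1))*(-17))*13 = ((-41/4 + ¼)*(-17))*13 = -10*(-17)*13 = 170*13 = 2210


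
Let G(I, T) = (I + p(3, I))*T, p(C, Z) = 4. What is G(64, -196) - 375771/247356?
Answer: -1099045513/82452 ≈ -13330.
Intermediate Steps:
G(I, T) = T*(4 + I) (G(I, T) = (I + 4)*T = (4 + I)*T = T*(4 + I))
G(64, -196) - 375771/247356 = -196*(4 + 64) - 375771/247356 = -196*68 - 375771/247356 = -13328 - 1*125257/82452 = -13328 - 125257/82452 = -1099045513/82452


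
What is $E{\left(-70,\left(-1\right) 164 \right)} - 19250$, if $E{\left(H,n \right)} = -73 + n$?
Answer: $-19487$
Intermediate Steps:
$E{\left(-70,\left(-1\right) 164 \right)} - 19250 = \left(-73 - 164\right) - 19250 = -237 - 19250 = -19487$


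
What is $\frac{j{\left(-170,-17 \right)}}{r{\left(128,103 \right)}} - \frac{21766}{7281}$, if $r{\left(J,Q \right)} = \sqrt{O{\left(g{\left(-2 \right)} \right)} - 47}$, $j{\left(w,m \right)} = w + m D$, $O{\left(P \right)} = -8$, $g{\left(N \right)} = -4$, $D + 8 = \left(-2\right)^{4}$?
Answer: $- \frac{21766}{7281} + \frac{306 i \sqrt{55}}{55} \approx -2.9894 + 41.261 i$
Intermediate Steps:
$D = 8$ ($D = -8 + \left(-2\right)^{4} = -8 + 16 = 8$)
$j{\left(w,m \right)} = w + 8 m$ ($j{\left(w,m \right)} = w + m 8 = w + 8 m$)
$r{\left(J,Q \right)} = i \sqrt{55}$ ($r{\left(J,Q \right)} = \sqrt{-8 - 47} = \sqrt{-55} = i \sqrt{55}$)
$\frac{j{\left(-170,-17 \right)}}{r{\left(128,103 \right)}} - \frac{21766}{7281} = \frac{-170 + 8 \left(-17\right)}{i \sqrt{55}} - \frac{21766}{7281} = \left(-170 - 136\right) \left(- \frac{i \sqrt{55}}{55}\right) - \frac{21766}{7281} = - 306 \left(- \frac{i \sqrt{55}}{55}\right) - \frac{21766}{7281} = \frac{306 i \sqrt{55}}{55} - \frac{21766}{7281} = - \frac{21766}{7281} + \frac{306 i \sqrt{55}}{55}$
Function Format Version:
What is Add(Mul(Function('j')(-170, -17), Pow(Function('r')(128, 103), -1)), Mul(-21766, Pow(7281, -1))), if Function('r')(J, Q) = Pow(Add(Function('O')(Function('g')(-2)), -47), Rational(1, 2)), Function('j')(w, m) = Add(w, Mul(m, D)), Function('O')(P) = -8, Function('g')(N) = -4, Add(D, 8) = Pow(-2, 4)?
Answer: Add(Rational(-21766, 7281), Mul(Rational(306, 55), I, Pow(55, Rational(1, 2)))) ≈ Add(-2.9894, Mul(41.261, I))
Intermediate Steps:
D = 8 (D = Add(-8, Pow(-2, 4)) = Add(-8, 16) = 8)
Function('j')(w, m) = Add(w, Mul(8, m)) (Function('j')(w, m) = Add(w, Mul(m, 8)) = Add(w, Mul(8, m)))
Function('r')(J, Q) = Mul(I, Pow(55, Rational(1, 2))) (Function('r')(J, Q) = Pow(Add(-8, -47), Rational(1, 2)) = Pow(-55, Rational(1, 2)) = Mul(I, Pow(55, Rational(1, 2))))
Add(Mul(Function('j')(-170, -17), Pow(Function('r')(128, 103), -1)), Mul(-21766, Pow(7281, -1))) = Add(Mul(Add(-170, Mul(8, -17)), Pow(Mul(I, Pow(55, Rational(1, 2))), -1)), Mul(-21766, Pow(7281, -1))) = Add(Mul(Add(-170, -136), Mul(Rational(-1, 55), I, Pow(55, Rational(1, 2)))), Mul(-21766, Rational(1, 7281))) = Add(Mul(-306, Mul(Rational(-1, 55), I, Pow(55, Rational(1, 2)))), Rational(-21766, 7281)) = Add(Mul(Rational(306, 55), I, Pow(55, Rational(1, 2))), Rational(-21766, 7281)) = Add(Rational(-21766, 7281), Mul(Rational(306, 55), I, Pow(55, Rational(1, 2))))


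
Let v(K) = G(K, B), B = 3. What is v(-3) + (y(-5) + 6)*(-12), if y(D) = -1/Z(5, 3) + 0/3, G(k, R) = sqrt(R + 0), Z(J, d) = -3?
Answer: -76 + sqrt(3) ≈ -74.268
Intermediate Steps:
G(k, R) = sqrt(R)
y(D) = 1/3 (y(D) = -1/(-3) + 0/3 = -1*(-1/3) + 0*(1/3) = 1/3 + 0 = 1/3)
v(K) = sqrt(3)
v(-3) + (y(-5) + 6)*(-12) = sqrt(3) + (1/3 + 6)*(-12) = sqrt(3) + (19/3)*(-12) = sqrt(3) - 76 = -76 + sqrt(3)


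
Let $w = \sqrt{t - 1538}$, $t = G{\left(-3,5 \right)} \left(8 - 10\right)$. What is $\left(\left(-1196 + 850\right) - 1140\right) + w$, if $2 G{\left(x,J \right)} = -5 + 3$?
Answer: $-1486 + 16 i \sqrt{6} \approx -1486.0 + 39.192 i$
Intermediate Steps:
$G{\left(x,J \right)} = -1$ ($G{\left(x,J \right)} = \frac{-5 + 3}{2} = \frac{1}{2} \left(-2\right) = -1$)
$t = 2$ ($t = - (8 - 10) = \left(-1\right) \left(-2\right) = 2$)
$w = 16 i \sqrt{6}$ ($w = \sqrt{2 - 1538} = \sqrt{-1536} = 16 i \sqrt{6} \approx 39.192 i$)
$\left(\left(-1196 + 850\right) - 1140\right) + w = \left(\left(-1196 + 850\right) - 1140\right) + 16 i \sqrt{6} = \left(-346 - 1140\right) + 16 i \sqrt{6} = -1486 + 16 i \sqrt{6}$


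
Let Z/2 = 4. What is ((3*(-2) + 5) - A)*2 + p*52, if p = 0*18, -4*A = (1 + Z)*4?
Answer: 16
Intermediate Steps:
Z = 8 (Z = 2*4 = 8)
A = -9 (A = -(1 + 8)*4/4 = -9*4/4 = -¼*36 = -9)
p = 0
((3*(-2) + 5) - A)*2 + p*52 = ((3*(-2) + 5) - 1*(-9))*2 + 0*52 = ((-6 + 5) + 9)*2 + 0 = (-1 + 9)*2 + 0 = 8*2 + 0 = 16 + 0 = 16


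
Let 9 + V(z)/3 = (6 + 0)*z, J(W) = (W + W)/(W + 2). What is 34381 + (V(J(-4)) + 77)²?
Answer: 49265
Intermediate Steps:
J(W) = 2*W/(2 + W) (J(W) = (2*W)/(2 + W) = 2*W/(2 + W))
V(z) = -27 + 18*z (V(z) = -27 + 3*((6 + 0)*z) = -27 + 3*(6*z) = -27 + 18*z)
34381 + (V(J(-4)) + 77)² = 34381 + ((-27 + 18*(2*(-4)/(2 - 4))) + 77)² = 34381 + ((-27 + 18*(2*(-4)/(-2))) + 77)² = 34381 + ((-27 + 18*(2*(-4)*(-½))) + 77)² = 34381 + ((-27 + 18*4) + 77)² = 34381 + ((-27 + 72) + 77)² = 34381 + (45 + 77)² = 34381 + 122² = 34381 + 14884 = 49265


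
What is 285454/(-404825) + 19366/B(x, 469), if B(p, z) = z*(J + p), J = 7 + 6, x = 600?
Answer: -74227327688/116385973025 ≈ -0.63777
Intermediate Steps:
J = 13
B(p, z) = z*(13 + p)
285454/(-404825) + 19366/B(x, 469) = 285454/(-404825) + 19366/((469*(13 + 600))) = 285454*(-1/404825) + 19366/((469*613)) = -285454/404825 + 19366/287497 = -74227327688/116385973025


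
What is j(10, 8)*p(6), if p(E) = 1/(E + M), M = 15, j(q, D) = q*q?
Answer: 100/21 ≈ 4.7619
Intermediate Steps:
j(q, D) = q²
p(E) = 1/(15 + E) (p(E) = 1/(E + 15) = 1/(15 + E))
j(10, 8)*p(6) = 10²/(15 + 6) = 100/21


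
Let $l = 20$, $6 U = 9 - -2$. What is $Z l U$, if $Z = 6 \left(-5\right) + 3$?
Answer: $-990$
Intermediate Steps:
$Z = -27$ ($Z = -30 + 3 = -27$)
$U = \frac{11}{6}$ ($U = \frac{9 - -2}{6} = \frac{9 + 2}{6} = \frac{1}{6} \cdot 11 = \frac{11}{6} \approx 1.8333$)
$Z l U = \left(-27\right) 20 \cdot \frac{11}{6} = \left(-540\right) \frac{11}{6} = -990$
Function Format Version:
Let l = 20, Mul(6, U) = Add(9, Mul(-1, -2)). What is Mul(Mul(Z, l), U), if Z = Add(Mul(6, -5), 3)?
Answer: -990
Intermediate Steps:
Z = -27 (Z = Add(-30, 3) = -27)
U = Rational(11, 6) (U = Mul(Rational(1, 6), Add(9, Mul(-1, -2))) = Mul(Rational(1, 6), Add(9, 2)) = Mul(Rational(1, 6), 11) = Rational(11, 6) ≈ 1.8333)
Mul(Mul(Z, l), U) = Mul(Mul(-27, 20), Rational(11, 6)) = Mul(-540, Rational(11, 6)) = -990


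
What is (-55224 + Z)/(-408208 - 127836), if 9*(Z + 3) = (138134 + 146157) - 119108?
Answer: 27655/402033 ≈ 0.068788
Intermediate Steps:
Z = 55052/3 (Z = -3 + ((138134 + 146157) - 119108)/9 = -3 + (284291 - 119108)/9 = -3 + (1/9)*165183 = -3 + 55061/3 = 55052/3 ≈ 18351.)
(-55224 + Z)/(-408208 - 127836) = (-55224 + 55052/3)/(-408208 - 127836) = -110620/3/(-536044) = -110620/3*(-1/536044) = 27655/402033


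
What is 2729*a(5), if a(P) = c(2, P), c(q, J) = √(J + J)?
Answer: 2729*√10 ≈ 8629.9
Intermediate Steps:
c(q, J) = √2*√J (c(q, J) = √(2*J) = √2*√J)
a(P) = √2*√P
2729*a(5) = 2729*(√2*√5) = 2729*√10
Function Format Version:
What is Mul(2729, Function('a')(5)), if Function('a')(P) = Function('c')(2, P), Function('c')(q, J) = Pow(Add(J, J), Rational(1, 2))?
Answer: Mul(2729, Pow(10, Rational(1, 2))) ≈ 8629.9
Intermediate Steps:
Function('c')(q, J) = Mul(Pow(2, Rational(1, 2)), Pow(J, Rational(1, 2))) (Function('c')(q, J) = Pow(Mul(2, J), Rational(1, 2)) = Mul(Pow(2, Rational(1, 2)), Pow(J, Rational(1, 2))))
Function('a')(P) = Mul(Pow(2, Rational(1, 2)), Pow(P, Rational(1, 2)))
Mul(2729, Function('a')(5)) = Mul(2729, Mul(Pow(2, Rational(1, 2)), Pow(5, Rational(1, 2)))) = Mul(2729, Pow(10, Rational(1, 2)))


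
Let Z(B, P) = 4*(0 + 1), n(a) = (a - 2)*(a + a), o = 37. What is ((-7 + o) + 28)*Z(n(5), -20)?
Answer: 232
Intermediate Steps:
n(a) = 2*a*(-2 + a) (n(a) = (-2 + a)*(2*a) = 2*a*(-2 + a))
Z(B, P) = 4 (Z(B, P) = 4*1 = 4)
((-7 + o) + 28)*Z(n(5), -20) = ((-7 + 37) + 28)*4 = (30 + 28)*4 = 58*4 = 232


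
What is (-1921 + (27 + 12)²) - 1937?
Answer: -2337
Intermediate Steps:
(-1921 + (27 + 12)²) - 1937 = (-1921 + 39²) - 1937 = (-1921 + 1521) - 1937 = -400 - 1937 = -2337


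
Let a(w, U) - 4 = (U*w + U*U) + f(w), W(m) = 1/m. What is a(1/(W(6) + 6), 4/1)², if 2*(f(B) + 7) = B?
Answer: 258064/1369 ≈ 188.51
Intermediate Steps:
f(B) = -7 + B/2
a(w, U) = -3 + U² + w/2 + U*w (a(w, U) = 4 + ((U*w + U*U) + (-7 + w/2)) = 4 + ((U*w + U²) + (-7 + w/2)) = 4 + ((U² + U*w) + (-7 + w/2)) = 4 + (-7 + U² + w/2 + U*w) = -3 + U² + w/2 + U*w)
a(1/(W(6) + 6), 4/1)² = (-3 + (4/1)² + 1/(2*(1/6 + 6)) + (4/1)/(1/6 + 6))² = (-3 + (4*1)² + 1/(2*(⅙ + 6)) + (4*1)/(⅙ + 6))² = (-3 + 4² + 1/(2*(37/6)) + 4/(37/6))² = (-3 + 16 + (½)*(6/37) + 4*(6/37))² = (-3 + 16 + 3/37 + 24/37)² = (508/37)² = 258064/1369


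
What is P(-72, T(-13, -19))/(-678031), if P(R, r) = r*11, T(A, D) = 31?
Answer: -341/678031 ≈ -0.00050293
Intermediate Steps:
P(R, r) = 11*r
P(-72, T(-13, -19))/(-678031) = (11*31)/(-678031) = 341*(-1/678031) = -341/678031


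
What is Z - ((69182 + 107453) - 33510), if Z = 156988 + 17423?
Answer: 31286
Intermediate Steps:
Z = 174411
Z - ((69182 + 107453) - 33510) = 174411 - ((69182 + 107453) - 33510) = 174411 - (176635 - 33510) = 174411 - 1*143125 = 174411 - 143125 = 31286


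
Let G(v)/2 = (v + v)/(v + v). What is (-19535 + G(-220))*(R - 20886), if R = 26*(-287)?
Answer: 553721484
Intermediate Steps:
R = -7462
G(v) = 2 (G(v) = 2*((v + v)/(v + v)) = 2*((2*v)/((2*v))) = 2*((2*v)*(1/(2*v))) = 2*1 = 2)
(-19535 + G(-220))*(R - 20886) = (-19535 + 2)*(-7462 - 20886) = -19533*(-28348) = 553721484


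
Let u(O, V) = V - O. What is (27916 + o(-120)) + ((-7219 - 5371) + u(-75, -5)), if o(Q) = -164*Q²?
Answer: -2346204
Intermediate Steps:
(27916 + o(-120)) + ((-7219 - 5371) + u(-75, -5)) = (27916 - 164*(-120)²) + ((-7219 - 5371) + (-5 - 1*(-75))) = (27916 - 164*14400) + (-12590 + (-5 + 75)) = (27916 - 2361600) + (-12590 + 70) = -2333684 - 12520 = -2346204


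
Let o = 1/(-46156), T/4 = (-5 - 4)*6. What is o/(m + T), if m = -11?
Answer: 1/10477412 ≈ 9.5443e-8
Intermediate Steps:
T = -216 (T = 4*((-5 - 4)*6) = 4*(-9*6) = 4*(-54) = -216)
o = -1/46156 ≈ -2.1666e-5
o/(m + T) = -1/(46156*(-11 - 216)) = -1/46156/(-227) = -1/46156*(-1/227) = 1/10477412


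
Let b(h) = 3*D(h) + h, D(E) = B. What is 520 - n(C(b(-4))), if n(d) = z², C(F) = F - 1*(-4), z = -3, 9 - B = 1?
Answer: 511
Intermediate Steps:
B = 8 (B = 9 - 1*1 = 9 - 1 = 8)
D(E) = 8
b(h) = 24 + h (b(h) = 3*8 + h = 24 + h)
C(F) = 4 + F (C(F) = F + 4 = 4 + F)
n(d) = 9 (n(d) = (-3)² = 9)
520 - n(C(b(-4))) = 520 - 1*9 = 520 - 9 = 511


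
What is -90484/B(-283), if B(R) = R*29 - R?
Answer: 22621/1981 ≈ 11.419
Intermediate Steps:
B(R) = 28*R (B(R) = 29*R - R = 28*R)
-90484/B(-283) = -90484/(28*(-283)) = -90484/(-7924) = -90484*(-1/7924) = 22621/1981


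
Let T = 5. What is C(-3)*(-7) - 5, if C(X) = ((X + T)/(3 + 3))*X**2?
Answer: -26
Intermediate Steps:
C(X) = X**2*(5/6 + X/6) (C(X) = ((X + 5)/(3 + 3))*X**2 = ((5 + X)/6)*X**2 = ((5 + X)*(1/6))*X**2 = (5/6 + X/6)*X**2 = X**2*(5/6 + X/6))
C(-3)*(-7) - 5 = ((1/6)*(-3)**2*(5 - 3))*(-7) - 5 = ((1/6)*9*2)*(-7) - 5 = 3*(-7) - 5 = -21 - 5 = -26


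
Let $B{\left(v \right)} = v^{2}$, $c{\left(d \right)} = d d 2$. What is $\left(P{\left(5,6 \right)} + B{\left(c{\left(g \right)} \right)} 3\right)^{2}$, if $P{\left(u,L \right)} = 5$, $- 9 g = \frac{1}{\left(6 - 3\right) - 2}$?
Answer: $\frac{119661721}{4782969} \approx 25.018$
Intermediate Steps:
$g = - \frac{1}{9}$ ($g = - \frac{1}{9 \left(\left(6 - 3\right) - 2\right)} = - \frac{1}{9 \left(3 - 2\right)} = - \frac{1}{9 \cdot 1} = \left(- \frac{1}{9}\right) 1 = - \frac{1}{9} \approx -0.11111$)
$c{\left(d \right)} = 2 d^{2}$ ($c{\left(d \right)} = d^{2} \cdot 2 = 2 d^{2}$)
$\left(P{\left(5,6 \right)} + B{\left(c{\left(g \right)} \right)} 3\right)^{2} = \left(5 + \left(2 \left(- \frac{1}{9}\right)^{2}\right)^{2} \cdot 3\right)^{2} = \left(5 + \left(2 \cdot \frac{1}{81}\right)^{2} \cdot 3\right)^{2} = \left(5 + \left(\frac{2}{81}\right)^{2} \cdot 3\right)^{2} = \left(5 + \frac{4}{6561} \cdot 3\right)^{2} = \left(5 + \frac{4}{2187}\right)^{2} = \left(\frac{10939}{2187}\right)^{2} = \frac{119661721}{4782969}$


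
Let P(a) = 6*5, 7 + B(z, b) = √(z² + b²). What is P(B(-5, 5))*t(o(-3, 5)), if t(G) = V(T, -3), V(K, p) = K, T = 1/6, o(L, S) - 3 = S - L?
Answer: 5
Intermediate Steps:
o(L, S) = 3 + S - L (o(L, S) = 3 + (S - L) = 3 + S - L)
T = ⅙ (T = 1*(⅙) = ⅙ ≈ 0.16667)
B(z, b) = -7 + √(b² + z²) (B(z, b) = -7 + √(z² + b²) = -7 + √(b² + z²))
P(a) = 30
t(G) = ⅙
P(B(-5, 5))*t(o(-3, 5)) = 30*(⅙) = 5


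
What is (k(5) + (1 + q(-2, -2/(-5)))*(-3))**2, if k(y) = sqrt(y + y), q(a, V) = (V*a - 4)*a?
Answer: 25531/25 - 318*sqrt(10)/5 ≈ 820.12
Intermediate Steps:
q(a, V) = a*(-4 + V*a) (q(a, V) = (-4 + V*a)*a = a*(-4 + V*a))
k(y) = sqrt(2)*sqrt(y) (k(y) = sqrt(2*y) = sqrt(2)*sqrt(y))
(k(5) + (1 + q(-2, -2/(-5)))*(-3))**2 = (sqrt(2)*sqrt(5) + (1 - 2*(-4 - 2/(-5)*(-2)))*(-3))**2 = (sqrt(10) + (1 - 2*(-4 - 2*(-1/5)*(-2)))*(-3))**2 = (sqrt(10) + (1 - 2*(-4 + (2/5)*(-2)))*(-3))**2 = (sqrt(10) + (1 - 2*(-4 - 4/5))*(-3))**2 = (sqrt(10) + (1 - 2*(-24/5))*(-3))**2 = (sqrt(10) + (1 + 48/5)*(-3))**2 = (sqrt(10) + (53/5)*(-3))**2 = (sqrt(10) - 159/5)**2 = (-159/5 + sqrt(10))**2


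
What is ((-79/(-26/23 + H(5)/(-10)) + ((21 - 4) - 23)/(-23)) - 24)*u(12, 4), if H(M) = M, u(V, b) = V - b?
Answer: 341056/1725 ≈ 197.71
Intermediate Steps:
((-79/(-26/23 + H(5)/(-10)) + ((21 - 4) - 23)/(-23)) - 24)*u(12, 4) = ((-79/(-26/23 + 5/(-10)) + ((21 - 4) - 23)/(-23)) - 24)*(12 - 1*4) = ((-79/(-26*1/23 + 5*(-⅒)) + (17 - 23)*(-1/23)) - 24)*(12 - 4) = ((-79/(-26/23 - ½) - 6*(-1/23)) - 24)*8 = ((-79/(-75/46) + 6/23) - 24)*8 = ((-79*(-46/75) + 6/23) - 24)*8 = ((3634/75 + 6/23) - 24)*8 = (84032/1725 - 24)*8 = (42632/1725)*8 = 341056/1725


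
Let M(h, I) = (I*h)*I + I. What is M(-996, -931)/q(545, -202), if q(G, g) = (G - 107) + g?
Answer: -863294887/236 ≈ -3.6580e+6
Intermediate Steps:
M(h, I) = I + h*I² (M(h, I) = h*I² + I = I + h*I²)
q(G, g) = -107 + G + g (q(G, g) = (-107 + G) + g = -107 + G + g)
M(-996, -931)/q(545, -202) = (-931*(1 - 931*(-996)))/(-107 + 545 - 202) = -931*(1 + 927276)/236 = -931*927277*(1/236) = -863294887*1/236 = -863294887/236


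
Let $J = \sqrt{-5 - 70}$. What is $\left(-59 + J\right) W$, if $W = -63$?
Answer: $3717 - 315 i \sqrt{3} \approx 3717.0 - 545.6 i$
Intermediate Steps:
$J = 5 i \sqrt{3}$ ($J = \sqrt{-75} = 5 i \sqrt{3} \approx 8.6602 i$)
$\left(-59 + J\right) W = \left(-59 + 5 i \sqrt{3}\right) \left(-63\right) = 3717 - 315 i \sqrt{3}$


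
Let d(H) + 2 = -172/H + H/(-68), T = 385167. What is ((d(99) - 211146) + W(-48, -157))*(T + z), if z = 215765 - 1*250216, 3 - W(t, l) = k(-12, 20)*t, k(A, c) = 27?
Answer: -123866312206235/1683 ≈ -7.3599e+10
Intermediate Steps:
W(t, l) = 3 - 27*t
z = -34451 (z = 215765 - 250216 = -34451)
d(H) = -2 - 172/H - H/68 (d(H) = -2 + (-172/H + H/(-68)) = -2 + (-172/H + H*(-1/68)) = -2 + (-172/H - H/68) = -2 - 172/H - H/68)
((d(99) - 211146) + W(-48, -157))*(T + z) = (((-2 - 172/99 - 1/68*99) - 211146) + (3 - 27*(-48)))*(385167 - 34451) = (((-2 - 172*1/99 - 99/68) - 211146) + (3 + 1296))*350716 = (((-2 - 172/99 - 99/68) - 211146) + 1299)*350716 = ((-34961/6732 - 211146) + 1299)*350716 = (-1421469833/6732 + 1299)*350716 = -1412724965/6732*350716 = -123866312206235/1683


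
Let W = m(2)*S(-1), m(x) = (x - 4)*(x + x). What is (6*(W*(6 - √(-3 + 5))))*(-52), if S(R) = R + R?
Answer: -29952 + 4992*√2 ≈ -22892.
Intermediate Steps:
S(R) = 2*R
m(x) = 2*x*(-4 + x) (m(x) = (-4 + x)*(2*x) = 2*x*(-4 + x))
W = 16 (W = (2*2*(-4 + 2))*(2*(-1)) = (2*2*(-2))*(-2) = -8*(-2) = 16)
(6*(W*(6 - √(-3 + 5))))*(-52) = (6*(16*(6 - √(-3 + 5))))*(-52) = (6*(16*(6 - √2)))*(-52) = (6*(96 - 16*√2))*(-52) = (576 - 96*√2)*(-52) = -29952 + 4992*√2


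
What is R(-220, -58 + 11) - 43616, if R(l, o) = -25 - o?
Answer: -43594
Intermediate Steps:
R(-220, -58 + 11) - 43616 = (-25 - (-58 + 11)) - 43616 = (-25 - 1*(-47)) - 43616 = (-25 + 47) - 43616 = 22 - 43616 = -43594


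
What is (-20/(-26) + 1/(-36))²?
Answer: 120409/219024 ≈ 0.54975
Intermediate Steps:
(-20/(-26) + 1/(-36))² = (-20*(-1/26) - 1/36)² = (10/13 - 1/36)² = (347/468)² = 120409/219024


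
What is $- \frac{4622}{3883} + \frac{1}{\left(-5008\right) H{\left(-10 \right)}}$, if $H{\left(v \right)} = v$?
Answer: $- \frac{231465877}{194460640} \approx -1.1903$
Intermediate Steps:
$- \frac{4622}{3883} + \frac{1}{\left(-5008\right) H{\left(-10 \right)}} = - \frac{4622}{3883} + \frac{1}{\left(-5008\right) \left(-10\right)} = \left(-4622\right) \frac{1}{3883} - - \frac{1}{50080} = - \frac{4622}{3883} + \frac{1}{50080} = - \frac{231465877}{194460640}$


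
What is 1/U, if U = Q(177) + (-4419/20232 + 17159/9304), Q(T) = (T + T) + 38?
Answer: 1307212/514552427 ≈ 0.0025405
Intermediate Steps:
Q(T) = 38 + 2*T (Q(T) = 2*T + 38 = 38 + 2*T)
U = 514552427/1307212 (U = (38 + 2*177) + (-4419/20232 + 17159/9304) = (38 + 354) + (-4419*1/20232 + 17159*(1/9304)) = 392 + (-491/2248 + 17159/9304) = 392 + 2125323/1307212 = 514552427/1307212 ≈ 393.63)
1/U = 1/(514552427/1307212) = 1307212/514552427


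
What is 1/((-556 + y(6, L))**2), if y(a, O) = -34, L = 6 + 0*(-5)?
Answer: 1/348100 ≈ 2.8727e-6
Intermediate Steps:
L = 6 (L = 6 + 0 = 6)
1/((-556 + y(6, L))**2) = 1/((-556 - 34)**2) = 1/((-590)**2) = 1/348100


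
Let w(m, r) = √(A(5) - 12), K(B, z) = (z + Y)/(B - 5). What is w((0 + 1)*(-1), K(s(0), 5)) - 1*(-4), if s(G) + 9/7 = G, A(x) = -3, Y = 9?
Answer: 4 + I*√15 ≈ 4.0 + 3.873*I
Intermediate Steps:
s(G) = -9/7 + G
K(B, z) = (9 + z)/(-5 + B) (K(B, z) = (z + 9)/(B - 5) = (9 + z)/(-5 + B))
w(m, r) = I*√15 (w(m, r) = √(-3 - 12) = √(-15) = I*√15)
w((0 + 1)*(-1), K(s(0), 5)) - 1*(-4) = I*√15 - 1*(-4) = I*√15 + 4 = 4 + I*√15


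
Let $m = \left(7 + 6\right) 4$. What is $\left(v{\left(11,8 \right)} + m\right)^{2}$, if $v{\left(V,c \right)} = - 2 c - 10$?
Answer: $676$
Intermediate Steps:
$v{\left(V,c \right)} = -10 - 2 c$
$m = 52$ ($m = 13 \cdot 4 = 52$)
$\left(v{\left(11,8 \right)} + m\right)^{2} = \left(\left(-10 - 16\right) + 52\right)^{2} = \left(-26 + 52\right)^{2} = 26^{2} = 676$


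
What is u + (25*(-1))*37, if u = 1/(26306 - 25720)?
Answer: -542049/586 ≈ -925.00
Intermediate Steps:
u = 1/586 ≈ 0.0017065
u + (25*(-1))*37 = 1/586 + (25*(-1))*37 = 1/586 - 25*37 = 1/586 - 925 = -542049/586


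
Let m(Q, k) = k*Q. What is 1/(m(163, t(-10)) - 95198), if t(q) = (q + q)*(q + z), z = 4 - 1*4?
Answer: -1/62598 ≈ -1.5975e-5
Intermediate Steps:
z = 0 (z = 4 - 4 = 0)
t(q) = 2*q² (t(q) = (q + q)*(q + 0) = (2*q)*q = 2*q²)
m(Q, k) = Q*k
1/(m(163, t(-10)) - 95198) = 1/(163*(2*(-10)²) - 95198) = 1/(163*(2*100) - 95198) = 1/(163*200 - 95198) = 1/(32600 - 95198) = 1/(-62598) = -1/62598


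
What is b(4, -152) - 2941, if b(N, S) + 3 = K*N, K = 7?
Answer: -2916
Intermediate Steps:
b(N, S) = -3 + 7*N
b(4, -152) - 2941 = (-3 + 7*4) - 2941 = (-3 + 28) - 2941 = 25 - 2941 = -2916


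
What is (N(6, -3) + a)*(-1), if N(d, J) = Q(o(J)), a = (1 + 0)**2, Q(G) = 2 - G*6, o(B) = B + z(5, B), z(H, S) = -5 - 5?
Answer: -81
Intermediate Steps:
z(H, S) = -10
o(B) = -10 + B (o(B) = B - 10 = -10 + B)
Q(G) = 2 - 6*G
a = 1 (a = 1**2 = 1)
N(d, J) = 62 - 6*J (N(d, J) = 2 - 6*(-10 + J) = 2 + (60 - 6*J) = 62 - 6*J)
(N(6, -3) + a)*(-1) = ((62 - 6*(-3)) + 1)*(-1) = ((62 + 18) + 1)*(-1) = (80 + 1)*(-1) = 81*(-1) = -81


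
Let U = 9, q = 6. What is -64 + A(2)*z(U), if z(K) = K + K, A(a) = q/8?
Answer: -101/2 ≈ -50.500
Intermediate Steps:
A(a) = ¾ (A(a) = 6/8 = 6*(⅛) = ¾)
z(K) = 2*K
-64 + A(2)*z(U) = -64 + 3*(2*9)/4 = -64 + (¾)*18 = -64 + 27/2 = -101/2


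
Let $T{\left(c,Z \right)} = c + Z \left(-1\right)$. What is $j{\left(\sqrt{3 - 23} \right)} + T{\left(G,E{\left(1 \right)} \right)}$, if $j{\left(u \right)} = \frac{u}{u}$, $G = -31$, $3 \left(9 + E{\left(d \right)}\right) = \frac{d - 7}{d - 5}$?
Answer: $- \frac{43}{2} \approx -21.5$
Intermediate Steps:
$E{\left(d \right)} = -9 + \frac{-7 + d}{3 \left(-5 + d\right)}$ ($E{\left(d \right)} = -9 + \frac{\left(d - 7\right) \frac{1}{d - 5}}{3} = -9 + \frac{\left(-7 + d\right) \frac{1}{-5 + d}}{3} = -9 + \frac{\frac{1}{-5 + d} \left(-7 + d\right)}{3} = -9 + \frac{-7 + d}{3 \left(-5 + d\right)}$)
$T{\left(c,Z \right)} = c - Z$
$j{\left(u \right)} = 1$
$j{\left(\sqrt{3 - 23} \right)} + T{\left(G,E{\left(1 \right)} \right)} = 1 - \left(31 + \frac{2 \left(64 - 13\right)}{3 \left(-5 + 1\right)}\right) = 1 - \left(31 + \frac{2 \left(64 - 13\right)}{3 \left(-4\right)}\right) = 1 - \left(31 + \frac{2}{3} \left(- \frac{1}{4}\right) 51\right) = 1 - \frac{45}{2} = - \frac{43}{2}$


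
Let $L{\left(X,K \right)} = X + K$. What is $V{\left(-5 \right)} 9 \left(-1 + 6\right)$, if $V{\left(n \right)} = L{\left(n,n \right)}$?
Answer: $-450$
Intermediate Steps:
$L{\left(X,K \right)} = K + X$
$V{\left(n \right)} = 2 n$ ($V{\left(n \right)} = n + n = 2 n$)
$V{\left(-5 \right)} 9 \left(-1 + 6\right) = 2 \left(-5\right) 9 \left(-1 + 6\right) = \left(-10\right) 9 \cdot 5 = \left(-90\right) 5 = -450$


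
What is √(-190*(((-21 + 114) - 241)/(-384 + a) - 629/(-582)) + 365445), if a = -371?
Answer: 2*√176284252168449/43941 ≈ 604.32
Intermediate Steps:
√(-190*(((-21 + 114) - 241)/(-384 + a) - 629/(-582)) + 365445) = √(-190*(((-21 + 114) - 241)/(-384 - 371) - 629/(-582)) + 365445) = √(-190*((93 - 241)/(-755) - 629*(-1/582)) + 365445) = √(-190*(-148*(-1/755) + 629/582) + 365445) = √(-190*(148/755 + 629/582) + 365445) = √(-190*561031/439410 + 365445) = √(-10659589/43941 + 365445) = √(16047359156/43941) = 2*√176284252168449/43941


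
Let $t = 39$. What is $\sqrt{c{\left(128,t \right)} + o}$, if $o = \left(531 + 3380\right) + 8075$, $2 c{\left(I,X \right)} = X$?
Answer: $\frac{\sqrt{48022}}{2} \approx 109.57$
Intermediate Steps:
$c{\left(I,X \right)} = \frac{X}{2}$
$o = 11986$ ($o = 3911 + 8075 = 11986$)
$\sqrt{c{\left(128,t \right)} + o} = \sqrt{\frac{1}{2} \cdot 39 + 11986} = \sqrt{\frac{39}{2} + 11986} = \sqrt{\frac{24011}{2}} = \frac{\sqrt{48022}}{2}$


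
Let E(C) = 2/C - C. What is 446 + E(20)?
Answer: 4261/10 ≈ 426.10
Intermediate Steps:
E(C) = -C + 2/C
446 + E(20) = 446 + (-1*20 + 2/20) = 446 + (-20 + 2*(1/20)) = 446 + (-20 + ⅒) = 446 - 199/10 = 4261/10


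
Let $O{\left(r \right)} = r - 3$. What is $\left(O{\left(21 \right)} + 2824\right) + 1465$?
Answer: $4307$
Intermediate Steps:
$O{\left(r \right)} = -3 + r$ ($O{\left(r \right)} = r - 3 = -3 + r$)
$\left(O{\left(21 \right)} + 2824\right) + 1465 = \left(\left(-3 + 21\right) + 2824\right) + 1465 = \left(18 + 2824\right) + 1465 = 2842 + 1465 = 4307$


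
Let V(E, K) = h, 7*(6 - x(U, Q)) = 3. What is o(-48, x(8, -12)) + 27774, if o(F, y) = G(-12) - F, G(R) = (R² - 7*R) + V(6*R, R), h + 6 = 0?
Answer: 28044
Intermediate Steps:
x(U, Q) = 39/7 (x(U, Q) = 6 - ⅐*3 = 6 - 3/7 = 39/7)
h = -6 (h = -6 + 0 = -6)
V(E, K) = -6
G(R) = -6 + R² - 7*R (G(R) = (R² - 7*R) - 6 = -6 + R² - 7*R)
o(F, y) = 222 - F (o(F, y) = (-6 + (-12)² - 7*(-12)) - F = (-6 + 144 + 84) - F = 222 - F)
o(-48, x(8, -12)) + 27774 = (222 - 1*(-48)) + 27774 = (222 + 48) + 27774 = 270 + 27774 = 28044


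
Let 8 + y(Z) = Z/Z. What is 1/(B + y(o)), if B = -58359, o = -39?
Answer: -1/58366 ≈ -1.7133e-5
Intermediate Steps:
y(Z) = -7 (y(Z) = -8 + Z/Z = -8 + 1 = -7)
1/(B + y(o)) = 1/(-58359 - 7) = 1/(-58366) = -1/58366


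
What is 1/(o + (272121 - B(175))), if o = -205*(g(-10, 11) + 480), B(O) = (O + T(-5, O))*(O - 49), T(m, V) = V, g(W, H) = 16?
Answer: 1/126341 ≈ 7.9151e-6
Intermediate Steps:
B(O) = 2*O*(-49 + O) (B(O) = (O + O)*(O - 49) = (2*O)*(-49 + O) = 2*O*(-49 + O))
o = -101680 (o = -205*(16 + 480) = -205*496 = -101680)
1/(o + (272121 - B(175))) = 1/(-101680 + (272121 - 2*175*(-49 + 175))) = 1/(-101680 + (272121 - 2*175*126)) = 1/(-101680 + (272121 - 1*44100)) = 1/(-101680 + (272121 - 44100)) = 1/(-101680 + 228021) = 1/126341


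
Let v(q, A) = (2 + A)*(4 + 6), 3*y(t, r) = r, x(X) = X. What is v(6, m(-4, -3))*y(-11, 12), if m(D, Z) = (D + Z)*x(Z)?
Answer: 920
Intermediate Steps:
m(D, Z) = Z*(D + Z) (m(D, Z) = (D + Z)*Z = Z*(D + Z))
y(t, r) = r/3
v(q, A) = 20 + 10*A (v(q, A) = (2 + A)*10 = 20 + 10*A)
v(6, m(-4, -3))*y(-11, 12) = (20 + 10*(-3*(-4 - 3)))*((⅓)*12) = (20 + 10*(-3*(-7)))*4 = (20 + 10*21)*4 = (20 + 210)*4 = 230*4 = 920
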